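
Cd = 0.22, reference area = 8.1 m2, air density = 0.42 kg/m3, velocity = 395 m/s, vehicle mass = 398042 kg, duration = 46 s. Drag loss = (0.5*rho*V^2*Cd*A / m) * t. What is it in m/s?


D = 0.5 * 0.42 * 395^2 * 0.22 * 8.1 = 58387.68 N
a = 58387.68 / 398042 = 0.1467 m/s2
dV = 0.1467 * 46 = 6.7 m/s

6.7 m/s


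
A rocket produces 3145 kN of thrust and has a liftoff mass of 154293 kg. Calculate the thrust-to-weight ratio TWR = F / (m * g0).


TWR = 3145000 / (154293 * 9.81) = 2.08

2.08


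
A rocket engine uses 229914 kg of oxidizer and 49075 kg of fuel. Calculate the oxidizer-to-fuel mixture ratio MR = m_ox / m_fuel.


MR = 229914 / 49075 = 4.68

4.68


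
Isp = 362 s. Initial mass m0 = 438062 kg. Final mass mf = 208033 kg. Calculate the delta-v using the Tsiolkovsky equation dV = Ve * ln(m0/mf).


Ve = 362 * 9.81 = 3551.22 m/s
dV = 3551.22 * ln(438062/208033) = 2644 m/s

2644 m/s


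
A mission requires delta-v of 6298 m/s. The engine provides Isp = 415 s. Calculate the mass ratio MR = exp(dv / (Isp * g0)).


Ve = 415 * 9.81 = 4071.15 m/s
MR = exp(6298 / 4071.15) = 4.697

4.697


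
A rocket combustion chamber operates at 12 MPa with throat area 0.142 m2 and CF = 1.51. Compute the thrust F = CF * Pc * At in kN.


F = 1.51 * 12e6 * 0.142 = 2.5730e+06 N = 2573.0 kN

2573.0 kN


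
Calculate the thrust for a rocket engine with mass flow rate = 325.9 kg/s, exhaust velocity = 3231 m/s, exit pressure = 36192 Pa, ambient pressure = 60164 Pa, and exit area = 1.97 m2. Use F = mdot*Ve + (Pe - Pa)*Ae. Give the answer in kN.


F = 325.9 * 3231 + (36192 - 60164) * 1.97 = 1.0058e+06 N = 1005.8 kN

1005.8 kN


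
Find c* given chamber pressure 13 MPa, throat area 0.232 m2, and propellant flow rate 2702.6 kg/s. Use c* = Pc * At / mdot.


c* = 13e6 * 0.232 / 2702.6 = 1116 m/s

1116 m/s


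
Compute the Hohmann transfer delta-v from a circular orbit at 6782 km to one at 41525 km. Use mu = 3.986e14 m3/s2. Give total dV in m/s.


V1 = sqrt(mu/r1) = 7666.37 m/s
dV1 = V1*(sqrt(2*r2/(r1+r2)) - 1) = 2385.68 m/s
V2 = sqrt(mu/r2) = 3098.23 m/s
dV2 = V2*(1 - sqrt(2*r1/(r1+r2))) = 1456.5 m/s
Total dV = 3842 m/s

3842 m/s


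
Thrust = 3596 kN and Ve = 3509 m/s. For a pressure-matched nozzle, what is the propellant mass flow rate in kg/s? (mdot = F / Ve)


mdot = F / Ve = 3596000 / 3509 = 1024.8 kg/s

1024.8 kg/s


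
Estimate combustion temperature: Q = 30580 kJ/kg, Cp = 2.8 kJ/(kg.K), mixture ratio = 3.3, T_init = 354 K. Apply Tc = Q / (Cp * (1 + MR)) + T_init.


Tc = 30580 / (2.8 * (1 + 3.3)) + 354 = 2894 K

2894 K


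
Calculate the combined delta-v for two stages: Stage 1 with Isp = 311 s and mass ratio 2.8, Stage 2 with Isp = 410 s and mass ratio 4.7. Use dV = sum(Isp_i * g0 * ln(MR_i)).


dV1 = 311 * 9.81 * ln(2.8) = 3141.3 m/s
dV2 = 410 * 9.81 * ln(4.7) = 6224.5 m/s
Total dV = 3141.3 + 6224.5 = 9365.8 m/s ~ 9366 m/s

9366 m/s


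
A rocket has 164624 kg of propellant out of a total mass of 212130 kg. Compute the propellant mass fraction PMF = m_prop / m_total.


PMF = 164624 / 212130 = 0.776

0.776


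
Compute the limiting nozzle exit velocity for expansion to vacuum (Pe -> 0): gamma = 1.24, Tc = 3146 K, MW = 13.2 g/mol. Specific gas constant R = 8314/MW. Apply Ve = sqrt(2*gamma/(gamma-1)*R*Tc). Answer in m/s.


R = 8314 / 13.2 = 629.85 J/(kg.K)
Ve = sqrt(2 * 1.24 / (1.24 - 1) * 629.85 * 3146) = 4525 m/s

4525 m/s


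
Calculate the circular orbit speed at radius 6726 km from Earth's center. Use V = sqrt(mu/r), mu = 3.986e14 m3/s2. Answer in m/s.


V = sqrt(3.986e14 / 6726000) = 7698 m/s

7698 m/s


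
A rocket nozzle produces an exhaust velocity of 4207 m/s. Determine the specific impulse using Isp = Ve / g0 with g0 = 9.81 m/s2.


Isp = Ve / g0 = 4207 / 9.81 = 428.8 s

428.8 s


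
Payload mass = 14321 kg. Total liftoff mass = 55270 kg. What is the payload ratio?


PR = 14321 / 55270 = 0.2591

0.2591


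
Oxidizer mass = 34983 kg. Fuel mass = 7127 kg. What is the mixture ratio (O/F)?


MR = 34983 / 7127 = 4.91

4.91


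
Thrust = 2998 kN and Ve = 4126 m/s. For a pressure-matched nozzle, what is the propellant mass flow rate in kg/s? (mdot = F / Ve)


mdot = F / Ve = 2998000 / 4126 = 726.6 kg/s

726.6 kg/s


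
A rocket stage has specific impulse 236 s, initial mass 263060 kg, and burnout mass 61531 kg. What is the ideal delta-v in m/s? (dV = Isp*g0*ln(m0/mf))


Ve = 236 * 9.81 = 2315.16 m/s
dV = 2315.16 * ln(263060/61531) = 3364 m/s

3364 m/s


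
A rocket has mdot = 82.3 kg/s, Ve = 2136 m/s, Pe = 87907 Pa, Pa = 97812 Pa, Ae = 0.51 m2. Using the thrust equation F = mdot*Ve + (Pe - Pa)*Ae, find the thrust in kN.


F = 82.3 * 2136 + (87907 - 97812) * 0.51 = 170741.0 N = 170.7 kN

170.7 kN


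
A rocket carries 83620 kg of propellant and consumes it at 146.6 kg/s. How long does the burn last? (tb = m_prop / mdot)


tb = 83620 / 146.6 = 570.4 s

570.4 s


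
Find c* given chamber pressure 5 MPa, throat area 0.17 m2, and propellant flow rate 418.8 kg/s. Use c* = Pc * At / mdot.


c* = 5e6 * 0.17 / 418.8 = 2030 m/s

2030 m/s


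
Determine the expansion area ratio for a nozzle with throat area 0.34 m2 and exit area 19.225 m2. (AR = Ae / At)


AR = 19.225 / 0.34 = 56.5

56.5


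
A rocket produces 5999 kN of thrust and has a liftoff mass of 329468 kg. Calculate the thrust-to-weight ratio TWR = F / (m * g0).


TWR = 5999000 / (329468 * 9.81) = 1.86

1.86


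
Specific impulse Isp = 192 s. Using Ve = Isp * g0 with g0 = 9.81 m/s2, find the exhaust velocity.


Ve = Isp * g0 = 192 * 9.81 = 1883.5 m/s

1883.5 m/s


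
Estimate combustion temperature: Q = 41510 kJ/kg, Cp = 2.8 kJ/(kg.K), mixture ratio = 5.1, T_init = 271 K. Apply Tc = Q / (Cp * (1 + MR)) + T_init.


Tc = 41510 / (2.8 * (1 + 5.1)) + 271 = 2701 K

2701 K


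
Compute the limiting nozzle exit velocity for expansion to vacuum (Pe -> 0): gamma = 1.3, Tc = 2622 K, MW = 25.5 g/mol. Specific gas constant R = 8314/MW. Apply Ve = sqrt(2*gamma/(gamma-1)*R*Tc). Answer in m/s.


R = 8314 / 25.5 = 326.04 J/(kg.K)
Ve = sqrt(2 * 1.3 / (1.3 - 1) * 326.04 * 2622) = 2722 m/s

2722 m/s


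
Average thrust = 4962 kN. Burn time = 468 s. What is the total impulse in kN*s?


It = 4962 * 468 = 2322216 kN*s

2322216 kN*s


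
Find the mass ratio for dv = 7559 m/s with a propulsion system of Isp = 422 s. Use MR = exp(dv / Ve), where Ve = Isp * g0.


Ve = 422 * 9.81 = 4139.82 m/s
MR = exp(7559 / 4139.82) = 6.209

6.209


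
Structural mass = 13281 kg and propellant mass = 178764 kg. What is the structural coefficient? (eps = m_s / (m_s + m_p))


eps = 13281 / (13281 + 178764) = 0.0692

0.0692


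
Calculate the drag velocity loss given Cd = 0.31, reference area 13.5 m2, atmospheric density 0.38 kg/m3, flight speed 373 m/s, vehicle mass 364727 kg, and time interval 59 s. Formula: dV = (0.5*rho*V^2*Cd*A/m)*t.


D = 0.5 * 0.38 * 373^2 * 0.31 * 13.5 = 110628.42 N
a = 110628.42 / 364727 = 0.3033 m/s2
dV = 0.3033 * 59 = 17.9 m/s

17.9 m/s


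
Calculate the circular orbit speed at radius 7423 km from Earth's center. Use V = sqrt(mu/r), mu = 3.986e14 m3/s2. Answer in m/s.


V = sqrt(3.986e14 / 7423000) = 7328 m/s

7328 m/s


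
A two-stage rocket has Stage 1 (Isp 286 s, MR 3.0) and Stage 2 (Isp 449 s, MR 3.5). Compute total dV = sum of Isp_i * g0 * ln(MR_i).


dV1 = 286 * 9.81 * ln(3.0) = 3082.3 m/s
dV2 = 449 * 9.81 * ln(3.5) = 5518.0 m/s
Total dV = 3082.3 + 5518.0 = 8600.3 m/s ~ 8600 m/s

8600 m/s


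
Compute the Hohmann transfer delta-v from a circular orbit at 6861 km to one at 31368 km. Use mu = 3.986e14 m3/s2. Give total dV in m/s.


V1 = sqrt(mu/r1) = 7622.11 m/s
dV1 = V1*(sqrt(2*r2/(r1+r2)) - 1) = 2142.1 m/s
V2 = sqrt(mu/r2) = 3564.72 m/s
dV2 = V2*(1 - sqrt(2*r1/(r1+r2))) = 1429.03 m/s
Total dV = 3571 m/s

3571 m/s


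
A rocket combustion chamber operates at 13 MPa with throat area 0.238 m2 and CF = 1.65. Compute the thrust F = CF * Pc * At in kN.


F = 1.65 * 13e6 * 0.238 = 5.1051e+06 N = 5105.1 kN

5105.1 kN


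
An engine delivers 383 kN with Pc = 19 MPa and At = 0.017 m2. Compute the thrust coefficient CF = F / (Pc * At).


CF = 383000 / (19e6 * 0.017) = 1.19

1.19


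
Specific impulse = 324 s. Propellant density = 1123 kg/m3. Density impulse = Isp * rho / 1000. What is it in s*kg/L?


rho*Isp = 324 * 1123 / 1000 = 364 s*kg/L

364 s*kg/L


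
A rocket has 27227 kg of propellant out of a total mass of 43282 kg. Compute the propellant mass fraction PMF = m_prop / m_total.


PMF = 27227 / 43282 = 0.629

0.629


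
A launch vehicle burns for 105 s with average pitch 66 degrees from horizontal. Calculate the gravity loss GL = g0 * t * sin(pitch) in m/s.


GL = 9.81 * 105 * sin(66 deg) = 941 m/s

941 m/s


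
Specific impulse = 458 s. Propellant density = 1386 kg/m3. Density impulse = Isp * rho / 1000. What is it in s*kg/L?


rho*Isp = 458 * 1386 / 1000 = 635 s*kg/L

635 s*kg/L


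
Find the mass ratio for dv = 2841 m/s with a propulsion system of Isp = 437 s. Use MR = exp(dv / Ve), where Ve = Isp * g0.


Ve = 437 * 9.81 = 4286.97 m/s
MR = exp(2841 / 4286.97) = 1.94

1.94


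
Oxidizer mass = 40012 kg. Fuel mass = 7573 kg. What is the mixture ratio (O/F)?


MR = 40012 / 7573 = 5.28

5.28


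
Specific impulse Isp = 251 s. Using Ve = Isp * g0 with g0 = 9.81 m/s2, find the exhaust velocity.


Ve = Isp * g0 = 251 * 9.81 = 2462.3 m/s

2462.3 m/s


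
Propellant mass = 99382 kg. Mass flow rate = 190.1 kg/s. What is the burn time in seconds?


tb = 99382 / 190.1 = 522.8 s

522.8 s


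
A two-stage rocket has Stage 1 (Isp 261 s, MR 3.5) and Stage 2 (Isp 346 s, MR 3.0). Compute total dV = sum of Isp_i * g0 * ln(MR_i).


dV1 = 261 * 9.81 * ln(3.5) = 3207.6 m/s
dV2 = 346 * 9.81 * ln(3.0) = 3729.0 m/s
Total dV = 3207.6 + 3729.0 = 6936.6 m/s ~ 6937 m/s

6937 m/s


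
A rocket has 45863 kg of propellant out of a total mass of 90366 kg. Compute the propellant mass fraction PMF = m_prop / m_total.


PMF = 45863 / 90366 = 0.508

0.508


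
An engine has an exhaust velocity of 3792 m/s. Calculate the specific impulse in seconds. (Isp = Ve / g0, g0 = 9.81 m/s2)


Isp = Ve / g0 = 3792 / 9.81 = 386.5 s

386.5 s


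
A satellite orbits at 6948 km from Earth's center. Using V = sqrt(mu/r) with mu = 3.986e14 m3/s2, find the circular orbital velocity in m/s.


V = sqrt(3.986e14 / 6948000) = 7574 m/s

7574 m/s


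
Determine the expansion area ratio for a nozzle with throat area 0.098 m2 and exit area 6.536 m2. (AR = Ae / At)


AR = 6.536 / 0.098 = 66.7

66.7


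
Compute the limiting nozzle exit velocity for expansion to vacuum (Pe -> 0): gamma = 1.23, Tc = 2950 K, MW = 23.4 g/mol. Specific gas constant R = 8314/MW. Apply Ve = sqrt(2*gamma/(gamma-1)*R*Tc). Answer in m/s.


R = 8314 / 23.4 = 355.3 J/(kg.K)
Ve = sqrt(2 * 1.23 / (1.23 - 1) * 355.3 * 2950) = 3348 m/s

3348 m/s


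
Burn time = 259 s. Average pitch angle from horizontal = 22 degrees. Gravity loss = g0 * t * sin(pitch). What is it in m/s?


GL = 9.81 * 259 * sin(22 deg) = 952 m/s

952 m/s


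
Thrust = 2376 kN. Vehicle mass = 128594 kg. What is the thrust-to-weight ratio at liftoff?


TWR = 2376000 / (128594 * 9.81) = 1.88

1.88


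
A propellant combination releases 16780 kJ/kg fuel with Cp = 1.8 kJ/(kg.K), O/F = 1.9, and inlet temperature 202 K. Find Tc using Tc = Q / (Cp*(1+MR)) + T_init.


Tc = 16780 / (1.8 * (1 + 1.9)) + 202 = 3417 K

3417 K


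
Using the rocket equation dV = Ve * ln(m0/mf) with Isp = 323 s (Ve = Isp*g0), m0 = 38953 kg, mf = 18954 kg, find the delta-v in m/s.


Ve = 323 * 9.81 = 3168.63 m/s
dV = 3168.63 * ln(38953/18954) = 2282 m/s

2282 m/s


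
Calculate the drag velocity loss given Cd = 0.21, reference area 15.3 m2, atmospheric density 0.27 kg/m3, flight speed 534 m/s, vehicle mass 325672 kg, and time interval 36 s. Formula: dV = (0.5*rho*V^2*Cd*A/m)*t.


D = 0.5 * 0.27 * 534^2 * 0.21 * 15.3 = 123687.84 N
a = 123687.84 / 325672 = 0.3798 m/s2
dV = 0.3798 * 36 = 13.7 m/s

13.7 m/s


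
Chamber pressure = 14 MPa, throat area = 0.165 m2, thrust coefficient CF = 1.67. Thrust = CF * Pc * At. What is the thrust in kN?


F = 1.67 * 14e6 * 0.165 = 3.8577e+06 N = 3857.7 kN

3857.7 kN


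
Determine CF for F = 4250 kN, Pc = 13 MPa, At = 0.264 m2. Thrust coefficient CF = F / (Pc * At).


CF = 4250000 / (13e6 * 0.264) = 1.24

1.24


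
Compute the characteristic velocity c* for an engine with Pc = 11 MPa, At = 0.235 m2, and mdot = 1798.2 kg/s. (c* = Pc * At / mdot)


c* = 11e6 * 0.235 / 1798.2 = 1438 m/s

1438 m/s


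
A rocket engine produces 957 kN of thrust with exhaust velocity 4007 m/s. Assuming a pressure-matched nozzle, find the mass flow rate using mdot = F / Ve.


mdot = F / Ve = 957000 / 4007 = 238.8 kg/s

238.8 kg/s


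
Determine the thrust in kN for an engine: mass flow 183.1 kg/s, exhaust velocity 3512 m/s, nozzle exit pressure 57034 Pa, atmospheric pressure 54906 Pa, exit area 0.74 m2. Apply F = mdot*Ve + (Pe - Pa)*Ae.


F = 183.1 * 3512 + (57034 - 54906) * 0.74 = 644622.0 N = 644.6 kN

644.6 kN


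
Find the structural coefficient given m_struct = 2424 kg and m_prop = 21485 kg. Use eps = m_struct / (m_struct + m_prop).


eps = 2424 / (2424 + 21485) = 0.1014

0.1014


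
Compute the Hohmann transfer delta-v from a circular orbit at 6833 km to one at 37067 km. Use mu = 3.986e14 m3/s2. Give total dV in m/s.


V1 = sqrt(mu/r1) = 7637.71 m/s
dV1 = V1*(sqrt(2*r2/(r1+r2)) - 1) = 2287.5 m/s
V2 = sqrt(mu/r2) = 3279.25 m/s
dV2 = V2*(1 - sqrt(2*r1/(r1+r2))) = 1449.62 m/s
Total dV = 3737 m/s

3737 m/s


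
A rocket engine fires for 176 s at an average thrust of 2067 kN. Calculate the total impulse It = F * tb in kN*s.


It = 2067 * 176 = 363792 kN*s

363792 kN*s


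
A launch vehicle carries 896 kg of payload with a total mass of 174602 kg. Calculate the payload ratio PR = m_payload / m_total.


PR = 896 / 174602 = 0.0051

0.0051


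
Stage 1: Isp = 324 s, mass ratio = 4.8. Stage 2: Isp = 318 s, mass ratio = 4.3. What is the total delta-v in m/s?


dV1 = 324 * 9.81 * ln(4.8) = 4985.8 m/s
dV2 = 318 * 9.81 * ln(4.3) = 4550.3 m/s
Total dV = 4985.8 + 4550.3 = 9536.1 m/s ~ 9536 m/s

9536 m/s


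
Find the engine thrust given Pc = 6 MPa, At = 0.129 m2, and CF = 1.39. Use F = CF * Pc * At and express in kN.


F = 1.39 * 6e6 * 0.129 = 1.0759e+06 N = 1075.9 kN

1075.9 kN


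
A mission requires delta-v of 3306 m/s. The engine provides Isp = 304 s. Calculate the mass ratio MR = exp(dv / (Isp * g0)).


Ve = 304 * 9.81 = 2982.24 m/s
MR = exp(3306 / 2982.24) = 3.03

3.03


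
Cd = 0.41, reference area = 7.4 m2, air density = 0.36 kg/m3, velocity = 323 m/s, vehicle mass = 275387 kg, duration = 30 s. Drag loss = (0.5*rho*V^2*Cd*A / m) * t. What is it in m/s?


D = 0.5 * 0.36 * 323^2 * 0.41 * 7.4 = 56976.15 N
a = 56976.15 / 275387 = 0.2069 m/s2
dV = 0.2069 * 30 = 6.2 m/s

6.2 m/s


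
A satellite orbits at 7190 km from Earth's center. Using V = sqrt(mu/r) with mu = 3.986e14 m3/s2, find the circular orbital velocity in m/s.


V = sqrt(3.986e14 / 7190000) = 7446 m/s

7446 m/s


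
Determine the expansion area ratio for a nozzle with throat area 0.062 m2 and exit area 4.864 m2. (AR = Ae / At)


AR = 4.864 / 0.062 = 78.5

78.5


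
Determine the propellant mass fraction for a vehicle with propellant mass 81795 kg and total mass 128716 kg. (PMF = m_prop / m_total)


PMF = 81795 / 128716 = 0.635

0.635


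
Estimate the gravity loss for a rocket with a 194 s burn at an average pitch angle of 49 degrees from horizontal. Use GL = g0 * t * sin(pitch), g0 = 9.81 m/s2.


GL = 9.81 * 194 * sin(49 deg) = 1436 m/s

1436 m/s


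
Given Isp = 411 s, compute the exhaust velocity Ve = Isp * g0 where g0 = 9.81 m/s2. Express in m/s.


Ve = Isp * g0 = 411 * 9.81 = 4031.9 m/s

4031.9 m/s


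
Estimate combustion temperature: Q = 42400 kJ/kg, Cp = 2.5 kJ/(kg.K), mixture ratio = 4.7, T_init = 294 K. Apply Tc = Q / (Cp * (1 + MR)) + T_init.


Tc = 42400 / (2.5 * (1 + 4.7)) + 294 = 3269 K

3269 K


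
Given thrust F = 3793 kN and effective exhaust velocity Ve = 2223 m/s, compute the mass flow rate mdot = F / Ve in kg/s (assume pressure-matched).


mdot = F / Ve = 3793000 / 2223 = 1706.3 kg/s

1706.3 kg/s


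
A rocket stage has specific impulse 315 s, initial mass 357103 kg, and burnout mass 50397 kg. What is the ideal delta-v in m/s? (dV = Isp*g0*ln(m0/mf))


Ve = 315 * 9.81 = 3090.15 m/s
dV = 3090.15 * ln(357103/50397) = 6051 m/s

6051 m/s


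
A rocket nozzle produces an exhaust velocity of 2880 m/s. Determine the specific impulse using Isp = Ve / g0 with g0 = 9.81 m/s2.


Isp = Ve / g0 = 2880 / 9.81 = 293.6 s

293.6 s


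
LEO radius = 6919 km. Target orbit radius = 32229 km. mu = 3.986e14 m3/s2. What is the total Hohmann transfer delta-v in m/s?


V1 = sqrt(mu/r1) = 7590.09 m/s
dV1 = V1*(sqrt(2*r2/(r1+r2)) - 1) = 2149.27 m/s
V2 = sqrt(mu/r2) = 3516.78 m/s
dV2 = V2*(1 - sqrt(2*r1/(r1+r2))) = 1425.91 m/s
Total dV = 3575 m/s

3575 m/s


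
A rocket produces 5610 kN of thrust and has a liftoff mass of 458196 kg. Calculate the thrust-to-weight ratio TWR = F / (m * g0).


TWR = 5610000 / (458196 * 9.81) = 1.25

1.25


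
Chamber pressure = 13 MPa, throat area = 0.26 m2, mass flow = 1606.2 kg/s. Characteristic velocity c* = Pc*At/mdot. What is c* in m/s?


c* = 13e6 * 0.26 / 1606.2 = 2104 m/s

2104 m/s


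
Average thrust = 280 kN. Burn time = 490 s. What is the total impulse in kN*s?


It = 280 * 490 = 137200 kN*s

137200 kN*s


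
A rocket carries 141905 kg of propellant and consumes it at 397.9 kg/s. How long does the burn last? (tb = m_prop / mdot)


tb = 141905 / 397.9 = 356.6 s

356.6 s


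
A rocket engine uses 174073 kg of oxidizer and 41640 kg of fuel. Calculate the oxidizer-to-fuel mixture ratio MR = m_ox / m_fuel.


MR = 174073 / 41640 = 4.18

4.18


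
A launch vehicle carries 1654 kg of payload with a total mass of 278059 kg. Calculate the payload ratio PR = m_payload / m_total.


PR = 1654 / 278059 = 0.0059

0.0059


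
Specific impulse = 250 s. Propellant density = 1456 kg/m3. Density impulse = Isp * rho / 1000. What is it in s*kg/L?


rho*Isp = 250 * 1456 / 1000 = 364 s*kg/L

364 s*kg/L


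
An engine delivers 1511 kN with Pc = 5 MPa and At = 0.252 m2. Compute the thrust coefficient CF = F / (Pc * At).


CF = 1511000 / (5e6 * 0.252) = 1.2

1.2


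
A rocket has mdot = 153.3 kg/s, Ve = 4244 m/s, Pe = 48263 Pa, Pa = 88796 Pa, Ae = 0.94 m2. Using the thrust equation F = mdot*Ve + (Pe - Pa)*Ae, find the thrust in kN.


F = 153.3 * 4244 + (48263 - 88796) * 0.94 = 612504.0 N = 612.5 kN

612.5 kN


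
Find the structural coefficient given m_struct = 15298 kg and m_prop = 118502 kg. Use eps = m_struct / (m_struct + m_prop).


eps = 15298 / (15298 + 118502) = 0.1143

0.1143


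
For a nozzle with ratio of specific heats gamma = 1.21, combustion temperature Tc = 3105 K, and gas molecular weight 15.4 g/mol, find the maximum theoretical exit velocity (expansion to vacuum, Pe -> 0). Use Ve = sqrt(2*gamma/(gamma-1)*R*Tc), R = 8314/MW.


R = 8314 / 15.4 = 539.87 J/(kg.K)
Ve = sqrt(2 * 1.21 / (1.21 - 1) * 539.87 * 3105) = 4395 m/s

4395 m/s


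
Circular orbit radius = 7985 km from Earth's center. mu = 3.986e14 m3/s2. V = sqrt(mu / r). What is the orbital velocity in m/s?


V = sqrt(3.986e14 / 7985000) = 7065 m/s

7065 m/s


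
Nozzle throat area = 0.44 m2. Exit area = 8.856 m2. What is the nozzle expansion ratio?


AR = 8.856 / 0.44 = 20.1

20.1


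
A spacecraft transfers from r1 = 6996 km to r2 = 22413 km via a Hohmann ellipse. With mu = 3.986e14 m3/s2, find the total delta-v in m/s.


V1 = sqrt(mu/r1) = 7548.21 m/s
dV1 = V1*(sqrt(2*r2/(r1+r2)) - 1) = 1770.78 m/s
V2 = sqrt(mu/r2) = 4217.15 m/s
dV2 = V2*(1 - sqrt(2*r1/(r1+r2))) = 1308.32 m/s
Total dV = 3079 m/s

3079 m/s


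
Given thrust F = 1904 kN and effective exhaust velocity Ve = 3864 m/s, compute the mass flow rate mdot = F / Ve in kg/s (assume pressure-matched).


mdot = F / Ve = 1904000 / 3864 = 492.8 kg/s

492.8 kg/s


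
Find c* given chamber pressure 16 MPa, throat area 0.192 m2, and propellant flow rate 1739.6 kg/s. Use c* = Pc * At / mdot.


c* = 16e6 * 0.192 / 1739.6 = 1766 m/s

1766 m/s


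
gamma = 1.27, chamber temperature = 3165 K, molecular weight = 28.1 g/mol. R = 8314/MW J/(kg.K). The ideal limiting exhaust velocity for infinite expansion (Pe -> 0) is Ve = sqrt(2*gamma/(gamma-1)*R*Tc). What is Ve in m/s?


R = 8314 / 28.1 = 295.87 J/(kg.K)
Ve = sqrt(2 * 1.27 / (1.27 - 1) * 295.87 * 3165) = 2968 m/s

2968 m/s


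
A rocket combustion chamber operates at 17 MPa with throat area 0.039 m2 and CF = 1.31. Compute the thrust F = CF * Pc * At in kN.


F = 1.31 * 17e6 * 0.039 = 868530.0 N = 868.5 kN

868.5 kN


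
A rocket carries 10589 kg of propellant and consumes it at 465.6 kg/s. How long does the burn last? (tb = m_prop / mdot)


tb = 10589 / 465.6 = 22.7 s

22.7 s


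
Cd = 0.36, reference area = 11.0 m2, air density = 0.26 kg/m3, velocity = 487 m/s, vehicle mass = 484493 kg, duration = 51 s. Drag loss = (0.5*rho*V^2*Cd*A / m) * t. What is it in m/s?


D = 0.5 * 0.26 * 487^2 * 0.36 * 11.0 = 122094.6 N
a = 122094.6 / 484493 = 0.252 m/s2
dV = 0.252 * 51 = 12.9 m/s

12.9 m/s


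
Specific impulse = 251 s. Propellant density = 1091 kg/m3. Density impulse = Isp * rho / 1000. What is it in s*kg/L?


rho*Isp = 251 * 1091 / 1000 = 274 s*kg/L

274 s*kg/L


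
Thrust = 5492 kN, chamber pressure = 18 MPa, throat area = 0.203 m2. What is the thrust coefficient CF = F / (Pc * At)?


CF = 5492000 / (18e6 * 0.203) = 1.5

1.5


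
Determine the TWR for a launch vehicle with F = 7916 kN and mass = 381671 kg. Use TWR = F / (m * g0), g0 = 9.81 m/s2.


TWR = 7916000 / (381671 * 9.81) = 2.11

2.11


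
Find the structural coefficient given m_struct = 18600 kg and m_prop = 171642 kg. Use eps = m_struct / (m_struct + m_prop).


eps = 18600 / (18600 + 171642) = 0.0978

0.0978


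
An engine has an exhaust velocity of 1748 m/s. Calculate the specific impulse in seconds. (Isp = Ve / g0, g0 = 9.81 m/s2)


Isp = Ve / g0 = 1748 / 9.81 = 178.2 s

178.2 s


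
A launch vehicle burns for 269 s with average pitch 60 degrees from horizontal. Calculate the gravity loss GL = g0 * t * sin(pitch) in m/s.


GL = 9.81 * 269 * sin(60 deg) = 2285 m/s

2285 m/s


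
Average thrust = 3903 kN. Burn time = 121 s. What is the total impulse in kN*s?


It = 3903 * 121 = 472263 kN*s

472263 kN*s


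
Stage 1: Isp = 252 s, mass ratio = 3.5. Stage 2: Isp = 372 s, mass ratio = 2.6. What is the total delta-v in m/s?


dV1 = 252 * 9.81 * ln(3.5) = 3097.0 m/s
dV2 = 372 * 9.81 * ln(2.6) = 3487.0 m/s
Total dV = 3097.0 + 3487.0 = 6584.0 m/s ~ 6584 m/s

6584 m/s


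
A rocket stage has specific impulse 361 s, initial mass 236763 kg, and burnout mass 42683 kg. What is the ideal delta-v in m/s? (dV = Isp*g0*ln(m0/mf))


Ve = 361 * 9.81 = 3541.41 m/s
dV = 3541.41 * ln(236763/42683) = 6067 m/s

6067 m/s


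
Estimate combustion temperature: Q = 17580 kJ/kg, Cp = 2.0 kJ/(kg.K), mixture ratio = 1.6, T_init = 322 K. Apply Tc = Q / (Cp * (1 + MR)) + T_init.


Tc = 17580 / (2.0 * (1 + 1.6)) + 322 = 3703 K

3703 K


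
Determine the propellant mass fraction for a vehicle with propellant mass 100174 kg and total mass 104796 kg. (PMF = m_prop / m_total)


PMF = 100174 / 104796 = 0.956

0.956


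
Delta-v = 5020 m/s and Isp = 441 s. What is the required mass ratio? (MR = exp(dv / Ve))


Ve = 441 * 9.81 = 4326.21 m/s
MR = exp(5020 / 4326.21) = 3.191

3.191


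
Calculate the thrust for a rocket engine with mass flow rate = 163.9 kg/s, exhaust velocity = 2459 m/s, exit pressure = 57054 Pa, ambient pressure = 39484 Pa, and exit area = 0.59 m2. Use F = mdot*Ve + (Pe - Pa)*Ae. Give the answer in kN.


F = 163.9 * 2459 + (57054 - 39484) * 0.59 = 413396.0 N = 413.4 kN

413.4 kN


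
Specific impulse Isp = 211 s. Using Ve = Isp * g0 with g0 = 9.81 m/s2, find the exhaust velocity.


Ve = Isp * g0 = 211 * 9.81 = 2069.9 m/s

2069.9 m/s


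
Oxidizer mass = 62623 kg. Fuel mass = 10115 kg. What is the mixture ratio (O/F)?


MR = 62623 / 10115 = 6.19

6.19


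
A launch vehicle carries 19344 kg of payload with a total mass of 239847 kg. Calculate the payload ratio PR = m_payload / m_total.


PR = 19344 / 239847 = 0.0807

0.0807


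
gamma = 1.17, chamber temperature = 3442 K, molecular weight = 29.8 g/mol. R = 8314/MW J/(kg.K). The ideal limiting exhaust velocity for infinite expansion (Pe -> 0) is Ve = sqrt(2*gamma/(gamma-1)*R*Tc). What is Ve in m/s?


R = 8314 / 29.8 = 278.99 J/(kg.K)
Ve = sqrt(2 * 1.17 / (1.17 - 1) * 278.99 * 3442) = 3636 m/s

3636 m/s


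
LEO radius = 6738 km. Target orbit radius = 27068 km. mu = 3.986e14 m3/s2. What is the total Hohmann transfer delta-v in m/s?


V1 = sqrt(mu/r1) = 7691.36 m/s
dV1 = V1*(sqrt(2*r2/(r1+r2)) - 1) = 2041.7 m/s
V2 = sqrt(mu/r2) = 3837.43 m/s
dV2 = V2*(1 - sqrt(2*r1/(r1+r2))) = 1414.59 m/s
Total dV = 3456 m/s

3456 m/s


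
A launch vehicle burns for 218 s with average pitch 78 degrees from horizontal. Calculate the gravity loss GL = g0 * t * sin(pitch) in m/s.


GL = 9.81 * 218 * sin(78 deg) = 2092 m/s

2092 m/s


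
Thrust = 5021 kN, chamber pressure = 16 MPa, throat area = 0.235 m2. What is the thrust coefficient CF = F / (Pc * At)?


CF = 5021000 / (16e6 * 0.235) = 1.34

1.34


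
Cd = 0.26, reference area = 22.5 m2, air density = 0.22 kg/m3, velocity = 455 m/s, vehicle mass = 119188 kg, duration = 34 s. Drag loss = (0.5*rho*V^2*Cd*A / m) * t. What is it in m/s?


D = 0.5 * 0.22 * 455^2 * 0.26 * 22.5 = 133220.59 N
a = 133220.59 / 119188 = 1.1177 m/s2
dV = 1.1177 * 34 = 38.0 m/s

38.0 m/s


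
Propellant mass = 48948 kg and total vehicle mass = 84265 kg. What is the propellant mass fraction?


PMF = 48948 / 84265 = 0.581

0.581


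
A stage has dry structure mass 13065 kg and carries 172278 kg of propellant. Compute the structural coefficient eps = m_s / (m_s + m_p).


eps = 13065 / (13065 + 172278) = 0.0705

0.0705


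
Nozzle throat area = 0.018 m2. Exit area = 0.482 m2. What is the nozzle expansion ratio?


AR = 0.482 / 0.018 = 26.8

26.8


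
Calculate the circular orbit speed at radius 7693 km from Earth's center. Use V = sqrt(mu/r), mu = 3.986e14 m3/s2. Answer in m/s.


V = sqrt(3.986e14 / 7693000) = 7198 m/s

7198 m/s


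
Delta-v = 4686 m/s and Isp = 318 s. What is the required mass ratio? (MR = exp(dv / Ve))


Ve = 318 * 9.81 = 3119.58 m/s
MR = exp(4686 / 3119.58) = 4.491

4.491


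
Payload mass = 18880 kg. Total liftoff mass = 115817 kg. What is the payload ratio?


PR = 18880 / 115817 = 0.163

0.163


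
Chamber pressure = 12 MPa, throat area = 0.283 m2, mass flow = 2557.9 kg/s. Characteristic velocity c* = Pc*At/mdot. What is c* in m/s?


c* = 12e6 * 0.283 / 2557.9 = 1328 m/s

1328 m/s


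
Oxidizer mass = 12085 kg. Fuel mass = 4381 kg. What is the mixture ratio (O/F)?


MR = 12085 / 4381 = 2.76

2.76


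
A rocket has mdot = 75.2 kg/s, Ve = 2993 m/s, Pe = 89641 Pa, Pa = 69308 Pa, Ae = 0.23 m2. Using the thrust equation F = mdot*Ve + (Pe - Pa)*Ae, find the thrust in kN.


F = 75.2 * 2993 + (89641 - 69308) * 0.23 = 229750.0 N = 229.8 kN

229.8 kN


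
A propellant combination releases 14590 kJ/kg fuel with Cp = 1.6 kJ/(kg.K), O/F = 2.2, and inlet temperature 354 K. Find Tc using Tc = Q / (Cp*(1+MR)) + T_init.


Tc = 14590 / (1.6 * (1 + 2.2)) + 354 = 3204 K

3204 K


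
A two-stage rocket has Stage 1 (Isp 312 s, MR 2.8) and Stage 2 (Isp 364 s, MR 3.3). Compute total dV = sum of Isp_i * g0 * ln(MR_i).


dV1 = 312 * 9.81 * ln(2.8) = 3151.4 m/s
dV2 = 364 * 9.81 * ln(3.3) = 4263.3 m/s
Total dV = 3151.4 + 4263.3 = 7414.7 m/s ~ 7415 m/s

7415 m/s


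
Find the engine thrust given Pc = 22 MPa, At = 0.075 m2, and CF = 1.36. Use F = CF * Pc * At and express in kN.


F = 1.36 * 22e6 * 0.075 = 2.2440e+06 N = 2244.0 kN

2244.0 kN


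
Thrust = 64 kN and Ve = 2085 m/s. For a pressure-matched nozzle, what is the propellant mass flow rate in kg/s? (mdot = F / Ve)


mdot = F / Ve = 64000 / 2085 = 30.7 kg/s

30.7 kg/s


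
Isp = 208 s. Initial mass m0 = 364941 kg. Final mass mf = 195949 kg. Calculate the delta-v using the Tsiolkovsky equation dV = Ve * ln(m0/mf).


Ve = 208 * 9.81 = 2040.48 m/s
dV = 2040.48 * ln(364941/195949) = 1269 m/s

1269 m/s


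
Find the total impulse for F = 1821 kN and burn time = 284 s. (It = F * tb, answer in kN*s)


It = 1821 * 284 = 517164 kN*s

517164 kN*s


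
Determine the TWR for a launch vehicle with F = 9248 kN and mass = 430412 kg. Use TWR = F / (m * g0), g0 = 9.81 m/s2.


TWR = 9248000 / (430412 * 9.81) = 2.19

2.19


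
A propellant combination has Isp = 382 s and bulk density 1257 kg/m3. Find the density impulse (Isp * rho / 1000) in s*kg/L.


rho*Isp = 382 * 1257 / 1000 = 480 s*kg/L

480 s*kg/L


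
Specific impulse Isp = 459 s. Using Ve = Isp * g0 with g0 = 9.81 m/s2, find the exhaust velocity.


Ve = Isp * g0 = 459 * 9.81 = 4502.8 m/s

4502.8 m/s


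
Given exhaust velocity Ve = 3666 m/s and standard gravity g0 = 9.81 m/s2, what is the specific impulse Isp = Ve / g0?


Isp = Ve / g0 = 3666 / 9.81 = 373.7 s

373.7 s


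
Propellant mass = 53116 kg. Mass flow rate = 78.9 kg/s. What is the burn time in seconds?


tb = 53116 / 78.9 = 673.2 s

673.2 s


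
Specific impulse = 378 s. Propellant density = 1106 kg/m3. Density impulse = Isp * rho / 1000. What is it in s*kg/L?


rho*Isp = 378 * 1106 / 1000 = 418 s*kg/L

418 s*kg/L


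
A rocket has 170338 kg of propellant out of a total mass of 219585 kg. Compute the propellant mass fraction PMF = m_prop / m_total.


PMF = 170338 / 219585 = 0.776

0.776


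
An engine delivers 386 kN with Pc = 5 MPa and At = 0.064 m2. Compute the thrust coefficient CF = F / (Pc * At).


CF = 386000 / (5e6 * 0.064) = 1.21

1.21


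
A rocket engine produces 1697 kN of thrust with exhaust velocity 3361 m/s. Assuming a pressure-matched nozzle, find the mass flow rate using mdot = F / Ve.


mdot = F / Ve = 1697000 / 3361 = 504.9 kg/s

504.9 kg/s


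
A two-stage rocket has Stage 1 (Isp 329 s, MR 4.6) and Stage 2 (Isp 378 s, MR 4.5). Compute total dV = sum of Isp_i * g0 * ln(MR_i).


dV1 = 329 * 9.81 * ln(4.6) = 4925.3 m/s
dV2 = 378 * 9.81 * ln(4.5) = 5577.4 m/s
Total dV = 4925.3 + 5577.4 = 10502.7 m/s ~ 10503 m/s

10503 m/s


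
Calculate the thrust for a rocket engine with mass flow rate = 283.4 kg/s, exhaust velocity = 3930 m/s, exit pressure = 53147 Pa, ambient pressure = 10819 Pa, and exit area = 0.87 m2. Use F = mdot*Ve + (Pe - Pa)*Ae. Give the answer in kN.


F = 283.4 * 3930 + (53147 - 10819) * 0.87 = 1.1506e+06 N = 1150.6 kN

1150.6 kN


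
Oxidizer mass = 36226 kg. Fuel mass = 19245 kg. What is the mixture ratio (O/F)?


MR = 36226 / 19245 = 1.88

1.88


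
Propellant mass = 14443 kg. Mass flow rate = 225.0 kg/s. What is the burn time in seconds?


tb = 14443 / 225.0 = 64.2 s

64.2 s


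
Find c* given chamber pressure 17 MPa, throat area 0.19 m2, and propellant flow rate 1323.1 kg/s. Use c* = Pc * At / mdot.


c* = 17e6 * 0.19 / 1323.1 = 2441 m/s

2441 m/s


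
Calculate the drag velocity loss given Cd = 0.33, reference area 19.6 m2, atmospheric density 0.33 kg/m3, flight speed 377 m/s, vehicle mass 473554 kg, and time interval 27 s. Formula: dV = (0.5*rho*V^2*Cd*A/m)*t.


D = 0.5 * 0.33 * 377^2 * 0.33 * 19.6 = 151682.91 N
a = 151682.91 / 473554 = 0.3203 m/s2
dV = 0.3203 * 27 = 8.6 m/s

8.6 m/s


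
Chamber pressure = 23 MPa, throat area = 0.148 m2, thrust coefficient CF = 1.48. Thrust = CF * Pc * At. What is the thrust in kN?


F = 1.48 * 23e6 * 0.148 = 5.0379e+06 N = 5037.9 kN

5037.9 kN


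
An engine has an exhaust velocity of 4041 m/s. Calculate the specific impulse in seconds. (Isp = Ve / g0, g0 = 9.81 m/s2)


Isp = Ve / g0 = 4041 / 9.81 = 411.9 s

411.9 s


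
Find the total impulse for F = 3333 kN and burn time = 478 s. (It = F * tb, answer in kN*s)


It = 3333 * 478 = 1593174 kN*s

1593174 kN*s


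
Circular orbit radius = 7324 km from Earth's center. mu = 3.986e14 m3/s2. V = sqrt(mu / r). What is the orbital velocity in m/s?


V = sqrt(3.986e14 / 7324000) = 7377 m/s

7377 m/s


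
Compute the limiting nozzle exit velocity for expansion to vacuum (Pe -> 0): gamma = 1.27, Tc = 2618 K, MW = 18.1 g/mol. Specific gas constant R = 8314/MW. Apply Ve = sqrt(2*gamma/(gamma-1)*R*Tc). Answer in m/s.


R = 8314 / 18.1 = 459.34 J/(kg.K)
Ve = sqrt(2 * 1.27 / (1.27 - 1) * 459.34 * 2618) = 3363 m/s

3363 m/s


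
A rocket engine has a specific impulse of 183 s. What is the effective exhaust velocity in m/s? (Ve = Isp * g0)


Ve = Isp * g0 = 183 * 9.81 = 1795.2 m/s

1795.2 m/s


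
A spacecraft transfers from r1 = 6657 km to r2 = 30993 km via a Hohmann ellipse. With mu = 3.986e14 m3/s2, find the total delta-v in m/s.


V1 = sqrt(mu/r1) = 7738.01 m/s
dV1 = V1*(sqrt(2*r2/(r1+r2)) - 1) = 2190.72 m/s
V2 = sqrt(mu/r2) = 3586.22 m/s
dV2 = V2*(1 - sqrt(2*r1/(r1+r2))) = 1453.62 m/s
Total dV = 3644 m/s

3644 m/s


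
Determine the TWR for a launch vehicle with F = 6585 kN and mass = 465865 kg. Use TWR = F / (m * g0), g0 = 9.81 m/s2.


TWR = 6585000 / (465865 * 9.81) = 1.44

1.44


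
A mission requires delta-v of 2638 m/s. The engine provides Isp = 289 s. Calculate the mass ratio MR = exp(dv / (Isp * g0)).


Ve = 289 * 9.81 = 2835.09 m/s
MR = exp(2638 / 2835.09) = 2.536

2.536


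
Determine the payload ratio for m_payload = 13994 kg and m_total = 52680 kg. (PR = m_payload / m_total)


PR = 13994 / 52680 = 0.2656

0.2656


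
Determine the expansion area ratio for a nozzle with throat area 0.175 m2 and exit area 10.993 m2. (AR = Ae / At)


AR = 10.993 / 0.175 = 62.8

62.8


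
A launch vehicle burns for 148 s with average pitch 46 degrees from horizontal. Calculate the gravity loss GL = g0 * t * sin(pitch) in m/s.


GL = 9.81 * 148 * sin(46 deg) = 1044 m/s

1044 m/s


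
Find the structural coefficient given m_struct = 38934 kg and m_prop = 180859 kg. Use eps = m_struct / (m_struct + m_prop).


eps = 38934 / (38934 + 180859) = 0.1771

0.1771


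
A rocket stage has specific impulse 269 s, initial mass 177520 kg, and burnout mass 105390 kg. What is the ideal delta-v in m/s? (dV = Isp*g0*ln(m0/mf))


Ve = 269 * 9.81 = 2638.89 m/s
dV = 2638.89 * ln(177520/105390) = 1376 m/s

1376 m/s


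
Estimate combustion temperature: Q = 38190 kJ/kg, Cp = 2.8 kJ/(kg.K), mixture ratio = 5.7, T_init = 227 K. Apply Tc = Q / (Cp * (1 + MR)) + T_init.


Tc = 38190 / (2.8 * (1 + 5.7)) + 227 = 2263 K

2263 K


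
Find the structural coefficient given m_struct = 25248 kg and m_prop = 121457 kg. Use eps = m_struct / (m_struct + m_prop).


eps = 25248 / (25248 + 121457) = 0.1721

0.1721


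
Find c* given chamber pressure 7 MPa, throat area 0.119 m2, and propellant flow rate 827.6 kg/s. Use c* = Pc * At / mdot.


c* = 7e6 * 0.119 / 827.6 = 1007 m/s

1007 m/s


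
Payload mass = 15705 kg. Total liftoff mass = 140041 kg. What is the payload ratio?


PR = 15705 / 140041 = 0.1121

0.1121


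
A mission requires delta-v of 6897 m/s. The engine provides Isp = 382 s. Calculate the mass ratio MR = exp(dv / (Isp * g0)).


Ve = 382 * 9.81 = 3747.42 m/s
MR = exp(6897 / 3747.42) = 6.299

6.299


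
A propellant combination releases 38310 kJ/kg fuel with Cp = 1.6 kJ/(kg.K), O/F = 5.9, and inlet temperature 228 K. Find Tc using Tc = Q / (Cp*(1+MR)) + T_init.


Tc = 38310 / (1.6 * (1 + 5.9)) + 228 = 3698 K

3698 K


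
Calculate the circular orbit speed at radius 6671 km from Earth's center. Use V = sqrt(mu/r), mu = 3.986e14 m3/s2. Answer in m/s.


V = sqrt(3.986e14 / 6671000) = 7730 m/s

7730 m/s


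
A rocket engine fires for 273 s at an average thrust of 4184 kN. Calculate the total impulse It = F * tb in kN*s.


It = 4184 * 273 = 1142232 kN*s

1142232 kN*s


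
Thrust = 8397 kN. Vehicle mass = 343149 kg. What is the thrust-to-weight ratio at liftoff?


TWR = 8397000 / (343149 * 9.81) = 2.49

2.49


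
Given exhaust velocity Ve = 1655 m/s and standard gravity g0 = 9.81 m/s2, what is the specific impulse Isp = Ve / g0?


Isp = Ve / g0 = 1655 / 9.81 = 168.7 s

168.7 s


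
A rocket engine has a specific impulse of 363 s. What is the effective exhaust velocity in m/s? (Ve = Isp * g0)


Ve = Isp * g0 = 363 * 9.81 = 3561.0 m/s

3561.0 m/s


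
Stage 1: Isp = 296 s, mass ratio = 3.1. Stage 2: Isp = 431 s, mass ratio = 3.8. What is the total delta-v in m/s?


dV1 = 296 * 9.81 * ln(3.1) = 3285.3 m/s
dV2 = 431 * 9.81 * ln(3.8) = 5644.5 m/s
Total dV = 3285.3 + 5644.5 = 8929.8 m/s ~ 8930 m/s

8930 m/s


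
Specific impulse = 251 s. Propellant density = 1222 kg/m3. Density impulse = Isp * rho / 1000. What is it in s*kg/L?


rho*Isp = 251 * 1222 / 1000 = 307 s*kg/L

307 s*kg/L


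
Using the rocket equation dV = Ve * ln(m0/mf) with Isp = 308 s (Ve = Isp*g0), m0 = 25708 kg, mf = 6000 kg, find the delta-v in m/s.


Ve = 308 * 9.81 = 3021.48 m/s
dV = 3021.48 * ln(25708/6000) = 4396 m/s

4396 m/s


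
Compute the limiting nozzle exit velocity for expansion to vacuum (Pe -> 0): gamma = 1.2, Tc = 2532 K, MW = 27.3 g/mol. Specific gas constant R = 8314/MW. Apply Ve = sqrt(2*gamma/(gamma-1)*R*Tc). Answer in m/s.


R = 8314 / 27.3 = 304.54 J/(kg.K)
Ve = sqrt(2 * 1.2 / (1.2 - 1) * 304.54 * 2532) = 3042 m/s

3042 m/s


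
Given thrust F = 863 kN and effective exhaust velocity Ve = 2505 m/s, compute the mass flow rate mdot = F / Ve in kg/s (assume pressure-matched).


mdot = F / Ve = 863000 / 2505 = 344.5 kg/s

344.5 kg/s


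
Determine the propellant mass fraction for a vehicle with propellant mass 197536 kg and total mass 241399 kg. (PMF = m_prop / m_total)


PMF = 197536 / 241399 = 0.818

0.818


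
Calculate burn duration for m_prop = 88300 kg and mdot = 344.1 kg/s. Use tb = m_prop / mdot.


tb = 88300 / 344.1 = 256.6 s

256.6 s


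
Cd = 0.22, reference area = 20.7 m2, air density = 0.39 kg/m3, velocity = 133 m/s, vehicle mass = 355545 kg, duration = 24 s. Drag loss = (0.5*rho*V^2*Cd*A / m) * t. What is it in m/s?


D = 0.5 * 0.39 * 133^2 * 0.22 * 20.7 = 15708.36 N
a = 15708.36 / 355545 = 0.0442 m/s2
dV = 0.0442 * 24 = 1.1 m/s

1.1 m/s


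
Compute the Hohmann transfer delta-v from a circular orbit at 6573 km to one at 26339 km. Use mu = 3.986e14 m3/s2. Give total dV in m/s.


V1 = sqrt(mu/r1) = 7787.3 m/s
dV1 = V1*(sqrt(2*r2/(r1+r2)) - 1) = 2064.7 m/s
V2 = sqrt(mu/r2) = 3890.17 m/s
dV2 = V2*(1 - sqrt(2*r1/(r1+r2))) = 1431.57 m/s
Total dV = 3496 m/s

3496 m/s


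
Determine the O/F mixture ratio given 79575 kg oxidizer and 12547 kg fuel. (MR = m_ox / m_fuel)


MR = 79575 / 12547 = 6.34

6.34


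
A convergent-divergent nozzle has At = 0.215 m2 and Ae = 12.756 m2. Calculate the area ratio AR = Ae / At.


AR = 12.756 / 0.215 = 59.3

59.3


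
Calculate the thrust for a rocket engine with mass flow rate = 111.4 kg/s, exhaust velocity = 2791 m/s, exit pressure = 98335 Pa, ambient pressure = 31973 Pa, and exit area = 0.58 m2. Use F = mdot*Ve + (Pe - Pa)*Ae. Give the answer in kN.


F = 111.4 * 2791 + (98335 - 31973) * 0.58 = 349407.0 N = 349.4 kN

349.4 kN


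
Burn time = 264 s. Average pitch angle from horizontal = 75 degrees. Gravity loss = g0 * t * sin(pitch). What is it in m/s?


GL = 9.81 * 264 * sin(75 deg) = 2502 m/s

2502 m/s
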